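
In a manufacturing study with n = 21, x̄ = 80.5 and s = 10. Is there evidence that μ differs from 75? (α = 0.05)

t = (x̄ - μ₀)/(s/√n) = (80.5 - 75)/(10/√21) = 2.52. df = 20, critical t = ±2.086. Reject H₀.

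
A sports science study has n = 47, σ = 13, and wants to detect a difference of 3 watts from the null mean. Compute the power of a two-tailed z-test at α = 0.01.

SE = σ/√n = 13/√47 = 1.896. Non-centrality λ = d/SE = 3/1.896 = 1.582. Power ≈ Φ(λ - z_{α/2}) = Φ(1.582 - 2.576) = Φ(-0.994) = 0.16.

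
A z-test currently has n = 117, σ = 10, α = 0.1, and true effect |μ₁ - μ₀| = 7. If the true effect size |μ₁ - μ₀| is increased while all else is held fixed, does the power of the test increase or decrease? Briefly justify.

Power increases: a larger true effect increases the non-centrality λ = |μ₁ - μ₀|/(σ/√n).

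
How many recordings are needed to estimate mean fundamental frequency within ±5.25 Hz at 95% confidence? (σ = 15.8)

n = (z*σ/E)² = (1.96×15.8/5.25)² = 34.8 → n = 35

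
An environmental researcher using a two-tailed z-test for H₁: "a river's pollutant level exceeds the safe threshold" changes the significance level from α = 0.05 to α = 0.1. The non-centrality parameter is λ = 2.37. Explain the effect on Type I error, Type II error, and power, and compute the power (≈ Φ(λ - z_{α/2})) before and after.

Increasing α from 0.05 to 0.1:
• Type I error rate increases (α is the Type I rate by definition).
• Critical value moves from z_{α/2} = 1.96 to 1.645, so power = Φ(λ - z_{α/2}) goes from Φ(2.37 - 1.96) = 0.659 to Φ(2.37 - 1.645) = 0.766.
• Type II error rate β = 1 - power therefore decreases (0.341 → 0.234).
Appropriate when false negatives are costly — here, allowing unsafe pollution to continue.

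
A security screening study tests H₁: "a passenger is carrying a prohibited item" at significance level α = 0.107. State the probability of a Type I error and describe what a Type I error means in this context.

P(Type I error) = α = 0.107. A Type I error is rejecting H₀ when H₀ is actually true (false positive) — here, concluding that a passenger is carrying a prohibited item when in fact this is not the case. Consequence: detaining an innocent passenger — delay and inconvenience.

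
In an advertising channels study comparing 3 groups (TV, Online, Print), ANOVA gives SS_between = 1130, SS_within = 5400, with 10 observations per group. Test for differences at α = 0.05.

df_between = 2, df_within = 27. F = MS_between/MS_within = 565.0/200.0 = 2.825. F_crit ≈ 3.354. Fail to reject H₀.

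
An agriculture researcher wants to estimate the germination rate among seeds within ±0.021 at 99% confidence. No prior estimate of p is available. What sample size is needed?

Conservative approach: use p = 0.5 (maximizes p(1-p) = 0.25). n = z²(0.25)/E² = 2.576²×0.25/0.021² = 3761.8 → n = 3762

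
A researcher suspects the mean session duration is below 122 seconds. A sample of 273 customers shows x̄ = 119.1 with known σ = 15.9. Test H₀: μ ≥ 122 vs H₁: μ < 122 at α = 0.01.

z = -3.014. Critical value: -2.33. Reject H₀.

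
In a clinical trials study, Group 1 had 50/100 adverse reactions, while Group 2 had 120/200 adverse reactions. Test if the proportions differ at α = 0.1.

p̂₁ = 0.5, p̂₂ = 0.6, pooled p̂ = 0.567. z = -1.648. Critical: ±1.645. Reject H₀.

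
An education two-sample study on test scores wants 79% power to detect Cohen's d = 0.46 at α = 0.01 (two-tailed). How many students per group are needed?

z_{α/2} = 2.576, z_β = Φ⁻¹(0.79) = 0.806. For small effect (d = 0.46): n per group = 2(z_{α/2} + z_β)²/d² = 2(2.576 + 0.806)²/0.46² = 108.1 → 109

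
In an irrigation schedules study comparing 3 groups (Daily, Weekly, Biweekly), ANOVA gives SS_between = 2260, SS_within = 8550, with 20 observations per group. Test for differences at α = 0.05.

df_between = 2, df_within = 57. F = MS_between/MS_within = 1130.0/150.0 = 7.533. F_crit ≈ 3.159. Reject H₀. At least one mean differs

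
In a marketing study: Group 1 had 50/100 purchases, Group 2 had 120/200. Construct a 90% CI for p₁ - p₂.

p̂₁ = 0.5, p̂₂ = 0.6. Difference = -0.1. CI = (-0.2, 0.0)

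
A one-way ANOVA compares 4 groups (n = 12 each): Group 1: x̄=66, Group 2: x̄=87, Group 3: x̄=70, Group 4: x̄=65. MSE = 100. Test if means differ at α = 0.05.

Grand mean = 72.0. SS_between = 3768.0, MS_between = 1256.0. F = 12.56, F_crit ≈ 2.816. Reject H₀.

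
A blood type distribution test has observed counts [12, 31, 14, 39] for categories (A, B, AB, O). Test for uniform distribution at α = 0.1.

Expected = 24 each. χ² = Σ(O-E)²/E = 21.583. df = 3, critical value = 6.251. Reject H₀.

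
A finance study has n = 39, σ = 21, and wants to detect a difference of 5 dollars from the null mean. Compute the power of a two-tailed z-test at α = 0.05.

SE = σ/√n = 21/√39 = 3.363. Non-centrality λ = d/SE = 5/3.363 = 1.487. Power ≈ Φ(λ - z_{α/2}) = Φ(1.487 - 1.96) = Φ(-0.473) = 0.318.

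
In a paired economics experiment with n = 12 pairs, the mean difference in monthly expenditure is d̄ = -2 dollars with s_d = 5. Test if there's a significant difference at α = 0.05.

t = d̄/(s_d/√n) = -2/(5/√12) = -1.386. df = 11, critical t = ±2.201. Fail to reject H₀.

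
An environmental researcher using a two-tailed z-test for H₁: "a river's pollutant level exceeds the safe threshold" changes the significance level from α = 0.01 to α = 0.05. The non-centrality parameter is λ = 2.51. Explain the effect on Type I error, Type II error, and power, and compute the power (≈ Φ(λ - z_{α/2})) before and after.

Increasing α from 0.01 to 0.05:
• Type I error rate increases (α is the Type I rate by definition).
• Critical value moves from z_{α/2} = 2.576 to 1.96, so power = Φ(λ - z_{α/2}) goes from Φ(2.51 - 2.576) = 0.474 to Φ(2.51 - 1.96) = 0.709.
• Type II error rate β = 1 - power therefore decreases (0.526 → 0.291).
Appropriate when false negatives are costly — here, allowing unsafe pollution to continue.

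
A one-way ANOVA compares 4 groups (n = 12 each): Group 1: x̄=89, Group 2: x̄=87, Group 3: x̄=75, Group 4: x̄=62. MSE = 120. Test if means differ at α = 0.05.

Grand mean = 78.25. SS_between = 5601.0, MS_between = 1867.0. F = 15.558, F_crit ≈ 2.816. Reject H₀.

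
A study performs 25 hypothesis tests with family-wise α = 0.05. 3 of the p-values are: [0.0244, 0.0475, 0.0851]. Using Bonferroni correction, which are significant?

Bonferroni α = 0.05/25 = 0.002. None of the given p-values are significant.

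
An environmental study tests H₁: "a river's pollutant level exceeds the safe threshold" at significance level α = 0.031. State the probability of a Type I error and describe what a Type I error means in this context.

P(Type I error) = α = 0.031. A Type I error is rejecting H₀ when H₀ is actually true (false positive) — here, concluding that a river's pollutant level exceeds the safe threshold when in fact this is not the case. Consequence: shutting down a compliant factory unnecessarily.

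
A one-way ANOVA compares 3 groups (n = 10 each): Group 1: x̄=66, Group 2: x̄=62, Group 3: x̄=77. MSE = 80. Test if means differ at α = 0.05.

Grand mean = 68.33. SS_between = 1206.67, MS_between = 603.33. F = 7.542, F_crit ≈ 3.354. Reject H₀.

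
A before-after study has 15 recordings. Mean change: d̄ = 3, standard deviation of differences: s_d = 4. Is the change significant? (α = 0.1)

t = d̄/(s_d/√n) = 3/(4/√15) = 2.905. df = 14, critical t = ±1.761. Reject H₀.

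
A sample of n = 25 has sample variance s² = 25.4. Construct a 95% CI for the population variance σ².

df = 24. χ²_{0.025} = 39.364, χ²_{0.975} = 12.401. CI for σ² = ((n-1)s²/χ²_{α/2}, (n-1)s²/χ²_{1-α/2}) = (24·25.4/39.364, 24·25.4/12.401) = (15.49, 49.16)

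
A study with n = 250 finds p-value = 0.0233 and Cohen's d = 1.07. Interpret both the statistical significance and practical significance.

Statistically significant (p = 0.0233 < 0.05). Cohen's d = 1.07 indicates a large effect size. Both statistical and practical significance should be considered.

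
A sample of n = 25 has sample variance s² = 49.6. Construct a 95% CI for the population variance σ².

df = 24. χ²_{0.025} = 39.364, χ²_{0.975} = 12.401. CI for σ² = ((n-1)s²/χ²_{α/2}, (n-1)s²/χ²_{1-α/2}) = (24·49.6/39.364, 24·49.6/12.401) = (30.24, 95.99)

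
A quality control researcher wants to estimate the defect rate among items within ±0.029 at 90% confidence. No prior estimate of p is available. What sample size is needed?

Conservative approach: use p = 0.5 (maximizes p(1-p) = 0.25). n = z²(0.25)/E² = 1.645²×0.25/0.029² = 804.4 → n = 805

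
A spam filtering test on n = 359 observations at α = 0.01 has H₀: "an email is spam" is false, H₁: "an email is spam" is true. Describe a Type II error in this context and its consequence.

Type II error: failing to reject H₀ when it is false — concluding that an email is spam is not supported when in fact it is. Consequence: a spam email lands in the inbox.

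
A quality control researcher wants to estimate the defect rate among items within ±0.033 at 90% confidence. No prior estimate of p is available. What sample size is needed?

Conservative approach: use p = 0.5 (maximizes p(1-p) = 0.25). n = z²(0.25)/E² = 1.645²×0.25/0.033² = 621.2 → n = 622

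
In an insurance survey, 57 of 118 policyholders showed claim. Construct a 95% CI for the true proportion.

p̂ = 0.483. CI = p̂ ± z*√(p̂(1-p̂)/n) = (0.393, 0.573)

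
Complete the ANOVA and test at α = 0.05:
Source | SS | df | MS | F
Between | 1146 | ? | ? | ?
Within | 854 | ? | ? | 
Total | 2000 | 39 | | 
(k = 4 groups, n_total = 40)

df_between = 3, df_within = 36. MS_between = 382.0, MS_within = 23.72. F = 16.103, F_crit ≈ 2.866. Reject H₀.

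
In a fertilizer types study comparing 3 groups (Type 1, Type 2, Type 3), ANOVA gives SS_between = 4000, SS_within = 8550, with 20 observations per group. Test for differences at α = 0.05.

df_between = 2, df_within = 57. F = MS_between/MS_within = 2000.0/150.0 = 13.333. F_crit ≈ 3.159. Reject H₀. At least one mean differs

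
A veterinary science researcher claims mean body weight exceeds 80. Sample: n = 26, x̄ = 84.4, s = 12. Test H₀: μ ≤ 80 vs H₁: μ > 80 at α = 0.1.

t = (84.4 - 80)/(12/√26) = 1.87, df = 25. Critical t = 1.316. Reject H₀.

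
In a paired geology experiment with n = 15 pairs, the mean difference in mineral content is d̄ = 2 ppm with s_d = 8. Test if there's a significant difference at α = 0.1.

t = d̄/(s_d/√n) = 2/(8/√15) = 0.968. df = 14, critical t = ±1.761. Fail to reject H₀.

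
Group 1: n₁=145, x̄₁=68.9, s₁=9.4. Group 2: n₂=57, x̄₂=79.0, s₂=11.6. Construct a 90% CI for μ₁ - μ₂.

Difference = -10.1. SE = √(9.4²/145 + 11.6²/57) = 1.723. CI = (-12.93, -7.27)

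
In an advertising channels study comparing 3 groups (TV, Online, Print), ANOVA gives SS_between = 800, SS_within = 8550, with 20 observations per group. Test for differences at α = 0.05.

df_between = 2, df_within = 57. F = MS_between/MS_within = 400.0/150.0 = 2.667. F_crit ≈ 3.159. Fail to reject H₀.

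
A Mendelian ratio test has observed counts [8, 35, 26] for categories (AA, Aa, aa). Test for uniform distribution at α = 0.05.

Expected = 23 each. χ² = Σ(O-E)²/E = 16.435. df = 2, critical value = 5.991. Reject H₀.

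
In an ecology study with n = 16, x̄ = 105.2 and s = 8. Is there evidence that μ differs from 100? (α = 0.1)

t = (x̄ - μ₀)/(s/√n) = (105.2 - 100)/(8/√16) = 2.6. df = 15, critical t = ±1.753. Reject H₀.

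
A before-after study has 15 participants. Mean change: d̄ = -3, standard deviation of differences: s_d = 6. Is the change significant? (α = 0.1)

t = d̄/(s_d/√n) = -3/(6/√15) = -1.936. df = 14, critical t = ±1.761. Reject H₀.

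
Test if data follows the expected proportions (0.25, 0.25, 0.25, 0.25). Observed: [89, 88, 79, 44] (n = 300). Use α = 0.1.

Expected: [75.0, 75.0, 75.0, 75.0]. χ² = 17.893. df = 3, critical = 6.251. Reject H₀.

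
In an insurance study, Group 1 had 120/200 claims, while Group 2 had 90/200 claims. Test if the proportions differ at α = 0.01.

p̂₁ = 0.6, p̂₂ = 0.45, pooled p̂ = 0.525. z = 3.004. Critical: ±2.576. Reject H₀.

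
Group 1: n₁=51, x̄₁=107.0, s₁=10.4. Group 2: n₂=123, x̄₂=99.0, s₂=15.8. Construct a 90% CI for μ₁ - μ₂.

Difference = 8.0. SE = √(10.4²/51 + 15.8²/123) = 2.037. CI = (4.65, 11.35)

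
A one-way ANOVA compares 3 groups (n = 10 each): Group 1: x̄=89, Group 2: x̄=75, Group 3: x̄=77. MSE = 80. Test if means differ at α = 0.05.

Grand mean = 80.33. SS_between = 1146.67, MS_between = 573.33. F = 7.167, F_crit ≈ 3.354. Reject H₀.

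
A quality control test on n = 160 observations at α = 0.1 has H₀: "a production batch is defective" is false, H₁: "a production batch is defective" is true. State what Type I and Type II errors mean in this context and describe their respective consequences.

Type I (false positive): concluding that a production batch is defective when it is not — scrapping a good batch — wasted material and cost for no reason. Type II (false negative): failing to conclude that a production batch is defective when it is — shipping a defective batch — faulty products reach customers. Which is costlier depends on domain priorities and is a judgement call rather than a statistical fact.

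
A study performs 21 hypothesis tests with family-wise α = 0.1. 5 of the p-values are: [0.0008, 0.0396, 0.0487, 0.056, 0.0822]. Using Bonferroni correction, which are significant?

Bonferroni α = 0.1/21 = 0.00476. Significant p-values: [0.0008]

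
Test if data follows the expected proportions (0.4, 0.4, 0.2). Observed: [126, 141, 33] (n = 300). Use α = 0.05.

Expected: [120.0, 120.0, 60.0]. χ² = 16.125. df = 2, critical = 5.991. Reject H₀.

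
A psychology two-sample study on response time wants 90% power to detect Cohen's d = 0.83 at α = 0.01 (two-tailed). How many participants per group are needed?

z_{α/2} = 2.576, z_β = Φ⁻¹(0.9) = 1.282. For large effect (d = 0.83): n per group = 2(z_{α/2} + z_β)²/d² = 2(2.576 + 1.282)²/0.83² = 43.2 → 44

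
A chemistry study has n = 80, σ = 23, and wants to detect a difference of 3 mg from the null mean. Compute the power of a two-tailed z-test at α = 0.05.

SE = σ/√n = 23/√80 = 2.571. Non-centrality λ = d/SE = 3/2.571 = 1.167. Power ≈ Φ(λ - z_{α/2}) = Φ(1.167 - 1.96) = Φ(-0.793) = 0.214.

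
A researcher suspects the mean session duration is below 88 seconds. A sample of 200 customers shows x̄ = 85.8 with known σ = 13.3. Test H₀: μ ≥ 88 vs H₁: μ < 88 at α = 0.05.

z = -2.339. Critical value: -1.645. Reject H₀.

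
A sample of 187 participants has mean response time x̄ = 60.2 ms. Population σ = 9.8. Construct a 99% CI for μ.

CI = x̄ ± z*(σ/√n) = 60.2 ± 2.576(9.8/√187) = 60.2 ± 1.85 = (58.35, 62.05)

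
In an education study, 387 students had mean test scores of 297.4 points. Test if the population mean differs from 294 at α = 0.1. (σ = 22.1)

z = (x̄ - μ₀)/(σ/√n) = (297.4 - 294)/(22.1/√387) = 3.027. Critical value: ±1.645. Since |3.027| > 1.645, Reject H₀.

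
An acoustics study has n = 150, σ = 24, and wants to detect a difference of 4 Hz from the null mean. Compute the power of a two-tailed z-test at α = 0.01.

SE = σ/√n = 24/√150 = 1.96. Non-centrality λ = d/SE = 4/1.96 = 2.041. Power ≈ Φ(λ - z_{α/2}) = Φ(2.041 - 2.576) = Φ(-0.535) = 0.296.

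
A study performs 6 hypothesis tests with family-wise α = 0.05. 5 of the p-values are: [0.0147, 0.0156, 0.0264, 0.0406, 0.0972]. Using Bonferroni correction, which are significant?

Bonferroni α = 0.05/6 = 0.00833. None of the given p-values are significant.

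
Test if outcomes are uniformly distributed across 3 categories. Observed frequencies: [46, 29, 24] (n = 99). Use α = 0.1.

Expected = 33 each. χ² = Σ(O-E)²/E = 8.061. df = 2, critical value = 4.605. Reject H₀.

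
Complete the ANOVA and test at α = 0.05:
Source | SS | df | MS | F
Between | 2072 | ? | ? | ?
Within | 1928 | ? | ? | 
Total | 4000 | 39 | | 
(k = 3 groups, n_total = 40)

df_between = 2, df_within = 37. MS_between = 1036.0, MS_within = 52.11. F = 19.882, F_crit ≈ 3.252. Reject H₀.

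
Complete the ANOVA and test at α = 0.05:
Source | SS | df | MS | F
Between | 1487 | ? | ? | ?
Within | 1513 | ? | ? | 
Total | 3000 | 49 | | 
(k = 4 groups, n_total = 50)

df_between = 3, df_within = 46. MS_between = 495.67, MS_within = 32.89. F = 15.07, F_crit ≈ 2.807. Reject H₀.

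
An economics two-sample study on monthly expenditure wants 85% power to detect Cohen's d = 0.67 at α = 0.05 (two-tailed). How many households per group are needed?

z_{α/2} = 1.96, z_β = Φ⁻¹(0.85) = 1.036. For medium effect (d = 0.67): n per group = 2(z_{α/2} + z_β)²/d² = 2(1.96 + 1.036)²/0.67² = 40.0 → 40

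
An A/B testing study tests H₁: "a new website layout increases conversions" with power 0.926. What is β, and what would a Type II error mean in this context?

β = 1 - power = 1 - 0.926 = 0.074. A Type II error is failing to reject H₀ when H₀ is false (false negative) — here, failing to conclude that a new website layout increases conversions when in fact it is true. Consequence: discarding a layout that would have improved conversions — lost revenue.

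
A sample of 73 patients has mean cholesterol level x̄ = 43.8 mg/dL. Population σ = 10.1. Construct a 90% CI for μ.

CI = x̄ ± z*(σ/√n) = 43.8 ± 1.645(10.1/√73) = 43.8 ± 1.94 = (41.86, 45.74)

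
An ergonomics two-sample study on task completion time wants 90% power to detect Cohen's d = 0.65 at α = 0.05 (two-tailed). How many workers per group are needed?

z_{α/2} = 1.96, z_β = Φ⁻¹(0.9) = 1.282. For medium effect (d = 0.65): n per group = 2(z_{α/2} + z_β)²/d² = 2(1.96 + 1.282)²/0.65² = 49.8 → 50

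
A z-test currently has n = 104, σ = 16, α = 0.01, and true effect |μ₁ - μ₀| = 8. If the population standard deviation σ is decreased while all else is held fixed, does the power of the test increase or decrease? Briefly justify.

Power increases: a smaller σ shrinks the standard error σ/√n, moving the sampling distribution under H₁ further from the critical value.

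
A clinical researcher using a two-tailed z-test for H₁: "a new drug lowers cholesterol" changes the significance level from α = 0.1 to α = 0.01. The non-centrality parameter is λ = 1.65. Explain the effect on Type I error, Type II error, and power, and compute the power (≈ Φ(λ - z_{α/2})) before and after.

Decreasing α from 0.1 to 0.01:
• Type I error rate decreases (α is the Type I rate by definition).
• Critical value moves from z_{α/2} = 1.645 to 2.576, so power = Φ(λ - z_{α/2}) goes from Φ(1.65 - 1.645) = 0.502 to Φ(1.65 - 2.576) = 0.177.
• Type II error rate β = 1 - power therefore increases (0.498 → 0.823).
Appropriate when false positives are costly — here, approving an ineffective drug — patients take a useless medication and may skip effective alternatives.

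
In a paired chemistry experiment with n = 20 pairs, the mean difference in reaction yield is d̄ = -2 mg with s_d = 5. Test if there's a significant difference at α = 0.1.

t = d̄/(s_d/√n) = -2/(5/√20) = -1.789. df = 19, critical t = ±1.729. Reject H₀.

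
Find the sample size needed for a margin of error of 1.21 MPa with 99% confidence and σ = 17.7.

n = (z*σ/E)² = (2.576×17.7/1.21)² = 1419.9 → n = 1420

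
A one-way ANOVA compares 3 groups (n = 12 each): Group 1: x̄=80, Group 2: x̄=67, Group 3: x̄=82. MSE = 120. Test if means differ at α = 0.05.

Grand mean = 76.33. SS_between = 1592.0, MS_between = 796.0. F = 6.633, F_crit ≈ 3.285. Reject H₀.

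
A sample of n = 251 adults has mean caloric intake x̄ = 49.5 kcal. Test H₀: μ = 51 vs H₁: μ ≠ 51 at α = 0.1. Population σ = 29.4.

z = (x̄ - μ₀)/(σ/√n) = (49.5 - 51)/(29.4/√251) = -0.808. Critical value: ±1.645. Since |-0.808| ≤ 1.645, Fail to reject H₀.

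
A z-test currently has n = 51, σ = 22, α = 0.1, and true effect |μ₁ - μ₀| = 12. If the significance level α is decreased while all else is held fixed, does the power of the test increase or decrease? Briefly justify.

Power decreases: a smaller α raises the critical value, so less of the H₁ sampling distribution falls in the rejection region.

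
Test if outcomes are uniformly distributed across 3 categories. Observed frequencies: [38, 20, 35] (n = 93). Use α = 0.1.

Expected = 31 each. χ² = Σ(O-E)²/E = 6.0. df = 2, critical value = 4.605. Reject H₀.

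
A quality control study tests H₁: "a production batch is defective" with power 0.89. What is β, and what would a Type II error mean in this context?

β = 1 - power = 1 - 0.89 = 0.11. A Type II error is failing to reject H₀ when H₀ is false (false negative) — here, failing to conclude that a production batch is defective when in fact it is true. Consequence: shipping a defective batch — faulty products reach customers.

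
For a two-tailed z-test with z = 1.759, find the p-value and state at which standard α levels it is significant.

p = 2·P(Z > |1.759|) = 2·(1 - Φ(1.759)) ≈ 0.0786. Significant at α = 0.1.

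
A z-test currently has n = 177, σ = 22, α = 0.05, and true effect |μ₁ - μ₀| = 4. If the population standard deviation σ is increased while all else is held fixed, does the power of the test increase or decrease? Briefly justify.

Power decreases: a larger σ inflates the standard error σ/√n, pulling the sampling distribution under H₁ back toward the critical value.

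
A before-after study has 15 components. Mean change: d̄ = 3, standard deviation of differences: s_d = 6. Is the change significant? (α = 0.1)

t = d̄/(s_d/√n) = 3/(6/√15) = 1.936. df = 14, critical t = ±1.761. Reject H₀.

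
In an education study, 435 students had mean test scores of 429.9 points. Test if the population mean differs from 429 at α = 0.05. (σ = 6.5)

z = (x̄ - μ₀)/(σ/√n) = (429.9 - 429)/(6.5/√435) = 2.888. Critical value: ±1.96. Since |2.888| > 1.96, Reject H₀.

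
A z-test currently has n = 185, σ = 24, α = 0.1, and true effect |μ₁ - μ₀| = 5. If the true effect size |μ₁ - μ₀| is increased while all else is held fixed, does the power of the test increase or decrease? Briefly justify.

Power increases: a larger true effect increases the non-centrality λ = |μ₁ - μ₀|/(σ/√n).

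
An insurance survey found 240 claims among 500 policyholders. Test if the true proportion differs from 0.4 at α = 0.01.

p̂ = 0.48, p₀ = 0.4. z = (p̂ - p₀)/√(p₀(1-p₀)/n) = 3.651. Critical: ±2.576. Reject H₀.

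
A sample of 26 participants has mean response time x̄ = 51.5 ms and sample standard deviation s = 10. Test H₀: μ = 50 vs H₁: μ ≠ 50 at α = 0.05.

t = (x̄ - μ₀)/(s/√n) = (51.5 - 50)/(10/√26) = 0.765. df = 25, critical t = ±2.06. Fail to reject H₀.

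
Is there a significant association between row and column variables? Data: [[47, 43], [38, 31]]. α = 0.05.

χ² = 0.128. df = 1, critical = 3.841. Fail to reject H₀. No evidence of dependence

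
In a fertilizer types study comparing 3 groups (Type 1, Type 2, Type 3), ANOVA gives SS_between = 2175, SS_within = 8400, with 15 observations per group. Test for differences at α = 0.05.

df_between = 2, df_within = 42. F = MS_between/MS_within = 1087.5/200.0 = 5.438. F_crit ≈ 3.22. Reject H₀. At least one mean differs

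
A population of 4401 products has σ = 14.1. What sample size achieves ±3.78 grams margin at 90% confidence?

Without FPC: n₀ = (1.645×14.1/3.78)² = 37.652. With FPC: n = n₀N/(n₀+N-1) = 37.3 → n = 38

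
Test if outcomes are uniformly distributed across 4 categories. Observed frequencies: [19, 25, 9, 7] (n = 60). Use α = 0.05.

Expected = 15 each. χ² = Σ(O-E)²/E = 14.4. df = 3, critical value = 7.815. Reject H₀.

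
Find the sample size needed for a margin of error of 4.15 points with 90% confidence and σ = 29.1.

n = (z*σ/E)² = (1.645×29.1/4.15)² = 133.1 → n = 134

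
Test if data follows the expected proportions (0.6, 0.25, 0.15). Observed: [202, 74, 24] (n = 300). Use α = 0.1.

Expected: [180.0, 75.0, 45.0]. χ² = 12.502. df = 2, critical = 4.605. Reject H₀.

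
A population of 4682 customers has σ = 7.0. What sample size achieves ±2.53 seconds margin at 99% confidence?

Without FPC: n₀ = (2.576×7.0/2.53)² = 50.798. With FPC: n = n₀N/(n₀+N-1) = 50.3 → n = 51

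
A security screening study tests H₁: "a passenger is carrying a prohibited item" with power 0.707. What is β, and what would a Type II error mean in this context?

β = 1 - power = 1 - 0.707 = 0.293. A Type II error is failing to reject H₀ when H₀ is false (false negative) — here, failing to conclude that a passenger is carrying a prohibited item when in fact it is true. Consequence: letting a prohibited item through — security breach.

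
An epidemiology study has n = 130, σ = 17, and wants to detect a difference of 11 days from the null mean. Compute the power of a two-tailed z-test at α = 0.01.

SE = σ/√n = 17/√130 = 1.491. Non-centrality λ = d/SE = 11/1.491 = 7.378. Power ≈ Φ(λ - z_{α/2}) = Φ(7.378 - 2.576) = Φ(4.802) = 1.0.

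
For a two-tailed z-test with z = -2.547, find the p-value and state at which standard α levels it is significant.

p = 2·P(Z > |-2.547|) = 2·(1 - Φ(2.547)) ≈ 0.0109. Significant at α = 0.1; Significant at α = 0.05.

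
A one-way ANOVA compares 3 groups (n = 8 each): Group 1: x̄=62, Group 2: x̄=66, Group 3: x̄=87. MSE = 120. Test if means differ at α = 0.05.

Grand mean = 71.67. SS_between = 2885.33, MS_between = 1442.67. F = 12.022, F_crit ≈ 3.467. Reject H₀.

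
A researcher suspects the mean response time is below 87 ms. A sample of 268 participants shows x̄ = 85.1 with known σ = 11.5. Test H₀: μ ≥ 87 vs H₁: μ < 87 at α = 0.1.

z = -2.705. Critical value: -1.28. Reject H₀.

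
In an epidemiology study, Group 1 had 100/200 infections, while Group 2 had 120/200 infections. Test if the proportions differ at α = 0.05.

p̂₁ = 0.5, p̂₂ = 0.6, pooled p̂ = 0.55. z = -2.01. Critical: ±1.96. Reject H₀.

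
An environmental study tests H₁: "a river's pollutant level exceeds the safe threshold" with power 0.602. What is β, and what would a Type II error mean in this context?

β = 1 - power = 1 - 0.602 = 0.398. A Type II error is failing to reject H₀ when H₀ is false (false negative) — here, failing to conclude that a river's pollutant level exceeds the safe threshold when in fact it is true. Consequence: allowing unsafe pollution to continue.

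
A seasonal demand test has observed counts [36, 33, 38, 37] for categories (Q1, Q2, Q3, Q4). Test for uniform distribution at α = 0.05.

Expected = 36 each. χ² = Σ(O-E)²/E = 0.389. df = 3, critical value = 7.815. Fail to reject H₀.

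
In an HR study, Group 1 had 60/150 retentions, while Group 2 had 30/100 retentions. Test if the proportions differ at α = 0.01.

p̂₁ = 0.4, p̂₂ = 0.3, pooled p̂ = 0.36. z = 1.614. Critical: ±2.576. Fail to reject H₀.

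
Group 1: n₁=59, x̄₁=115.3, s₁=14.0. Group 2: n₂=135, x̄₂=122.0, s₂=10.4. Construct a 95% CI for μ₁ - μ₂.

Difference = -6.7. SE = √(14.0²/59 + 10.4²/135) = 2.031. CI = (-10.68, -2.72)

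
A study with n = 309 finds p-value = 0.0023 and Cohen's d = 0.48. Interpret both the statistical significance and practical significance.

Statistically significant (p = 0.0023 < 0.05). Cohen's d = 0.48 indicates a small effect size. Both statistical and practical significance should be considered.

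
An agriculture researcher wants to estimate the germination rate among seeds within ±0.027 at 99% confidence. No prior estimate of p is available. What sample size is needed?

Conservative approach: use p = 0.5 (maximizes p(1-p) = 0.25). n = z²(0.25)/E² = 2.576²×0.25/0.027² = 2275.6 → n = 2276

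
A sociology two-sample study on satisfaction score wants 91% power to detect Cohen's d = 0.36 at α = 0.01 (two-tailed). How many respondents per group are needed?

z_{α/2} = 2.576, z_β = Φ⁻¹(0.91) = 1.341. For small effect (d = 0.36): n per group = 2(z_{α/2} + z_β)²/d² = 2(2.576 + 1.341)²/0.36² = 236.8 → 237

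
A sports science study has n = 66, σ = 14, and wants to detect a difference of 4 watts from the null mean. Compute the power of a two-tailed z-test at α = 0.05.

SE = σ/√n = 14/√66 = 1.723. Non-centrality λ = d/SE = 4/1.723 = 2.321. Power ≈ Φ(λ - z_{α/2}) = Φ(2.321 - 1.96) = Φ(0.361) = 0.641.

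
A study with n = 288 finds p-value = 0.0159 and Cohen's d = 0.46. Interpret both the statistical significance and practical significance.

Statistically significant (p = 0.0159 < 0.05). Cohen's d = 0.46 indicates a small effect size. Both statistical and practical significance should be considered.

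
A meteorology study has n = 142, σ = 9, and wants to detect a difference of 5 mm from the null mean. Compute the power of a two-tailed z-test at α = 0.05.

SE = σ/√n = 9/√142 = 0.755. Non-centrality λ = d/SE = 5/0.755 = 6.62. Power ≈ Φ(λ - z_{α/2}) = Φ(6.62 - 1.96) = Φ(4.66) = 1.0.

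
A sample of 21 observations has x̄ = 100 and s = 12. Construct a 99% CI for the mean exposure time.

CI = x̄ ± t*(s/√n) = 100 ± 2.845(12/√21) = (92.55, 107.45)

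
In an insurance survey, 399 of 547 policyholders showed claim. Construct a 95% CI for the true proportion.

p̂ = 0.729. CI = p̂ ± z*√(p̂(1-p̂)/n) = (0.692, 0.767)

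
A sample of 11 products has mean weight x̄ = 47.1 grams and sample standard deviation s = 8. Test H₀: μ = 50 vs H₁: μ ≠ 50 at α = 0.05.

t = (x̄ - μ₀)/(s/√n) = (47.1 - 50)/(8/√11) = -1.202. df = 10, critical t = ±2.228. Fail to reject H₀.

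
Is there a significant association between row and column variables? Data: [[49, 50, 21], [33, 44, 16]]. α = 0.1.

χ² = 0.77. df = 2, critical = 4.605. Fail to reject H₀. No evidence of dependence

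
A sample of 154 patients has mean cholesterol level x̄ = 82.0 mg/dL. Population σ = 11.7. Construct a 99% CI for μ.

CI = x̄ ± z*(σ/√n) = 82.0 ± 2.576(11.7/√154) = 82.0 ± 2.43 = (79.57, 84.43)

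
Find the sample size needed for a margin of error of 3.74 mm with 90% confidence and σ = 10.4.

n = (z*σ/E)² = (1.645×10.4/3.74)² = 20.9 → n = 21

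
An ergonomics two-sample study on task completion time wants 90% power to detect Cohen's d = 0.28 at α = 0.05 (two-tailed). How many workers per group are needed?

z_{α/2} = 1.96, z_β = Φ⁻¹(0.9) = 1.282. For small effect (d = 0.28): n per group = 2(z_{α/2} + z_β)²/d² = 2(1.96 + 1.282)²/0.28² = 268.1 → 269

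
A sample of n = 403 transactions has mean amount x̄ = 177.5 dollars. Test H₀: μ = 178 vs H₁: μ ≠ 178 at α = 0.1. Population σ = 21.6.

z = (x̄ - μ₀)/(σ/√n) = (177.5 - 178)/(21.6/√403) = -0.465. Critical value: ±1.645. Since |-0.465| ≤ 1.645, Fail to reject H₀.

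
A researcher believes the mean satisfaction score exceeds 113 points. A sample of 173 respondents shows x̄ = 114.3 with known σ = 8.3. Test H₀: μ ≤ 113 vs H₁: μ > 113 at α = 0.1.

z = 2.06. Critical value: 1.28. Reject H₀.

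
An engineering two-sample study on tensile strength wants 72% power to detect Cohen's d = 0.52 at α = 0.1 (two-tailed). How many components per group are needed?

z_{α/2} = 1.645, z_β = Φ⁻¹(0.72) = 0.583. For medium effect (d = 0.52): n per group = 2(z_{α/2} + z_β)²/d² = 2(1.645 + 0.583)²/0.52² = 36.7 → 37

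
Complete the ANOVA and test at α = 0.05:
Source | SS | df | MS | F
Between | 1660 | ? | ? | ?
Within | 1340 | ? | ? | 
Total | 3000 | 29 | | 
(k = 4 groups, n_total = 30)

df_between = 3, df_within = 26. MS_between = 553.33, MS_within = 51.54. F = 10.736, F_crit ≈ 2.975. Reject H₀.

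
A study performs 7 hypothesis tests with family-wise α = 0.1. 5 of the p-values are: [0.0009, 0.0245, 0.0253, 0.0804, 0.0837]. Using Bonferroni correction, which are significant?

Bonferroni α = 0.1/7 = 0.01429. Significant p-values: [0.0009]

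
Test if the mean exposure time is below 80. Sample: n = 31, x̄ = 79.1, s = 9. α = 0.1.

t = (79.1 - 80)/(9/√31) = -0.557, df = 30. Critical t = -1.31. Fail to reject H₀.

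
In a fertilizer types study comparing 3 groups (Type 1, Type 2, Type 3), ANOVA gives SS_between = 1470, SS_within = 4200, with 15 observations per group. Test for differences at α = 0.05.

df_between = 2, df_within = 42. F = MS_between/MS_within = 735.0/100.0 = 7.35. F_crit ≈ 3.22. Reject H₀. At least one mean differs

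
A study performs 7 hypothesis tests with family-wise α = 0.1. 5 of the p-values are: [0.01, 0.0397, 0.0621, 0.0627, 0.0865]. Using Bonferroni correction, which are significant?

Bonferroni α = 0.1/7 = 0.01429. Significant p-values: [0.01]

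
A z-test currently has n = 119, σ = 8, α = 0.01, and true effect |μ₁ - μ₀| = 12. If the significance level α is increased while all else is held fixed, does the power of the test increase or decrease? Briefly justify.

Power increases: a larger α lowers the critical value, so more of the H₁ sampling distribution falls in the rejection region.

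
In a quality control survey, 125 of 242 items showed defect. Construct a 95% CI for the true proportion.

p̂ = 0.517. CI = p̂ ± z*√(p̂(1-p̂)/n) = (0.454, 0.579)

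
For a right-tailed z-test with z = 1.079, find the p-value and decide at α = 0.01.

p = P(Z > 1.079) = 1 - Φ(1.079) ≈ 0.1403. Since p ≥ 0.01, fail to reject H₀ (not significant) at α = 0.01.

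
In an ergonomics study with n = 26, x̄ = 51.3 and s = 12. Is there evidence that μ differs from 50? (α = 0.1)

t = (x̄ - μ₀)/(s/√n) = (51.3 - 50)/(12/√26) = 0.552. df = 25, critical t = ±1.708. Fail to reject H₀.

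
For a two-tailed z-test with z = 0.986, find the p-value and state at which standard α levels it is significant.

p = 2·P(Z > |0.986|) = 2·(1 - Φ(0.986)) ≈ 0.3241. Not significant at any standard level.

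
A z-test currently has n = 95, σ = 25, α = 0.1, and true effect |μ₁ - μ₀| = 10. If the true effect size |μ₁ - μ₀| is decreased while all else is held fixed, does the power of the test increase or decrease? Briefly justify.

Power decreases: a smaller true effect decreases the non-centrality λ = |μ₁ - μ₀|/(σ/√n).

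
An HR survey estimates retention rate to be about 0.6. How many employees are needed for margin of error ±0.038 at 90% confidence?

n = z²p(1-p)/E² = 1.645²×0.6×0.4/0.038² = 449.8 → n = 450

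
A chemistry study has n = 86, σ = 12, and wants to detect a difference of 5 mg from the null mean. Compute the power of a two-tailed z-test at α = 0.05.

SE = σ/√n = 12/√86 = 1.294. Non-centrality λ = d/SE = 5/1.294 = 3.864. Power ≈ Φ(λ - z_{α/2}) = Φ(3.864 - 1.96) = Φ(1.904) = 0.972.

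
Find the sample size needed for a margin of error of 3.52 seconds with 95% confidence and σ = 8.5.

n = (z*σ/E)² = (1.96×8.5/3.52)² = 22.4 → n = 23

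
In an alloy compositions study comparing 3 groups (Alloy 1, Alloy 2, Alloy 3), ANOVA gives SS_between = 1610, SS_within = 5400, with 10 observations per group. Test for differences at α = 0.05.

df_between = 2, df_within = 27. F = MS_between/MS_within = 805.0/200.0 = 4.025. F_crit ≈ 3.354. Reject H₀. At least one mean differs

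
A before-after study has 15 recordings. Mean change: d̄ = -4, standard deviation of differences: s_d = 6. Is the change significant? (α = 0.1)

t = d̄/(s_d/√n) = -4/(6/√15) = -2.582. df = 14, critical t = ±1.761. Reject H₀.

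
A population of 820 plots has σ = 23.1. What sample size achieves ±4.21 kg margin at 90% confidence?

Without FPC: n₀ = (1.645×23.1/4.21)² = 81.469. With FPC: n = n₀N/(n₀+N-1) = 74.2 → n = 75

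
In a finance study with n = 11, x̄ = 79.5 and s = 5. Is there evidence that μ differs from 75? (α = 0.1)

t = (x̄ - μ₀)/(s/√n) = (79.5 - 75)/(5/√11) = 2.985. df = 10, critical t = ±1.812. Reject H₀.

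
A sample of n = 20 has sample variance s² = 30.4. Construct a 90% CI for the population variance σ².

df = 19. χ²_{0.05} = 30.144, χ²_{0.95} = 10.117. CI for σ² = ((n-1)s²/χ²_{α/2}, (n-1)s²/χ²_{1-α/2}) = (19·30.4/30.144, 19·30.4/10.117) = (19.16, 57.09)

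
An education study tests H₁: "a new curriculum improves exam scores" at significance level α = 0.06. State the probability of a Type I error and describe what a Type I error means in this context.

P(Type I error) = α = 0.06. A Type I error is rejecting H₀ when H₀ is actually true (false positive) — here, concluding that a new curriculum improves exam scores when in fact this is not the case. Consequence: adopting a curriculum that gives no real benefit — disruption for nothing.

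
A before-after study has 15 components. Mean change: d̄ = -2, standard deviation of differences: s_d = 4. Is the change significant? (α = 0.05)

t = d̄/(s_d/√n) = -2/(4/√15) = -1.936. df = 14, critical t = ±2.145. Fail to reject H₀.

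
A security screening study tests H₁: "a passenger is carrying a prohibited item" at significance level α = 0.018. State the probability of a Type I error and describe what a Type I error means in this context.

P(Type I error) = α = 0.018. A Type I error is rejecting H₀ when H₀ is actually true (false positive) — here, concluding that a passenger is carrying a prohibited item when in fact this is not the case. Consequence: detaining an innocent passenger — delay and inconvenience.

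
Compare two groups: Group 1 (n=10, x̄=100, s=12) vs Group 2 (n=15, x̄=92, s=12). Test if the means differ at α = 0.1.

Pooled sp = 12.0. t = 1.633, df = 23. Critical t = ±1.714. Fail to reject H₀.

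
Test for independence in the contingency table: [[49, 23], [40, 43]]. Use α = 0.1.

χ² = 6.221. df = 1, critical = 2.706. Reject H₀. Variables are dependent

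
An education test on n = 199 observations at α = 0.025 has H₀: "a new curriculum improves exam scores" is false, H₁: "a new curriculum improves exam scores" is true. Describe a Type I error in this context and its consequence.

Type I error: rejecting H₀ when it is true — concluding that a new curriculum improves exam scores when in fact it is not. Consequence: adopting a curriculum that gives no real benefit — disruption for nothing.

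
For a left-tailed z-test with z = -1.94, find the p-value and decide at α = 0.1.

p = P(Z < -1.94) = Φ(-1.94) ≈ 0.0262. Since p < 0.1, reject H₀ (significant) at α = 0.1.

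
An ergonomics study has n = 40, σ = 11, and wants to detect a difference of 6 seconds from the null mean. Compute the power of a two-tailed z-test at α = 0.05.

SE = σ/√n = 11/√40 = 1.739. Non-centrality λ = d/SE = 6/1.739 = 3.45. Power ≈ Φ(λ - z_{α/2}) = Φ(3.45 - 1.96) = Φ(1.49) = 0.932.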